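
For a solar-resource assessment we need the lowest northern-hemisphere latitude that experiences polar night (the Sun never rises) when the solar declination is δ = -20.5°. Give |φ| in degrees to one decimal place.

|φ| = 69.5°

Polar night requires cos H₀ = −tan φ tan δ ≥ 1, i.e. tan φ tan δ ≤ −1.
The boundary is |tan φ| · |tan δ| = 1, so |φ| = 90° − |δ| = 90° − 20.5° = 69.5° in the northern hemisphere.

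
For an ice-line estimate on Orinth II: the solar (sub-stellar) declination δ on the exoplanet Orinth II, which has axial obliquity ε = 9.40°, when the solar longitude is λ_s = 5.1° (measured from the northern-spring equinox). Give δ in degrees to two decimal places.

δ = +0.83°

sin δ = sin ε · sin λ_s = sin 9.40° × sin 5.1° = 0.014519.
δ = arcsin(0.014519) = +0.83°.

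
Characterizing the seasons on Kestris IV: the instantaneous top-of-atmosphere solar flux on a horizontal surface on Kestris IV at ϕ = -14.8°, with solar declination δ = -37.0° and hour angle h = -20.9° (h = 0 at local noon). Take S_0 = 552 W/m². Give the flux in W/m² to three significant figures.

483 W/m²

cos θ_z = sin ϕ sin δ + cos ϕ cos δ cos h = 0.153731 + 0.721336 = 0.875067.
Flux = S_0 · cos θ_z = 552 × 0.875067 = 483.0 W/m².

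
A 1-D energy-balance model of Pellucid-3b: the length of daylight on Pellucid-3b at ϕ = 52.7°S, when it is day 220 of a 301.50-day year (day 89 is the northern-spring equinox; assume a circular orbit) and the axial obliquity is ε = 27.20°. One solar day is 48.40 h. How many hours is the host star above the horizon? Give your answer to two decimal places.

20.40 h

Solar longitude: L_s = 360° × (220 − 89)/301.50 = 156.418°.
sin δ = sin 27.20° × sin 156.418° = 0.18287, so δ = +10.537°.
cos h₀ = −tan ϕ · tan δ = −tan(-52.7°) × tan(+10.537°) = 0.2442, so h₀ = 1.3241 rad = 75.87°.
Daylight = 2h₀/(2π) × 48.40 h = (1.3241/π) × 48.40 = 20.40 h.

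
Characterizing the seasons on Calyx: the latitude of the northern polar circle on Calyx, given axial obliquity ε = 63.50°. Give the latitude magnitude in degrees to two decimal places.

The polar circle is the lowest latitude that experiences at least one full rotation of continuous daylight at the northern-summer solstice; it lies at |φ| = 90° − ε = 90° − 63.50° = 26.50°.

26.50°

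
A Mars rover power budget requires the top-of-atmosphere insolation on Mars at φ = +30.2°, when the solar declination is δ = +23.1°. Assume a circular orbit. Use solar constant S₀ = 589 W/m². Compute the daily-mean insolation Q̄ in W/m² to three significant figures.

Q̄ ≈ 212 W/m²

cos H₀ = −tan(+30.2°) tan(+23.100°) = -0.2482, H₀ = 1.8217 rad.
Bracket: H₀ sin φ sin δ + cos φ cos δ sin H₀ = 1.8217×0.50302×0.39234 + 0.86427×0.91982×0.96870 = 0.359521 + 0.770090 = 1.129611.
Q̄ = (S₀/π) × [bracket] = (589/π) × 1.129611 = 211.8 W/m².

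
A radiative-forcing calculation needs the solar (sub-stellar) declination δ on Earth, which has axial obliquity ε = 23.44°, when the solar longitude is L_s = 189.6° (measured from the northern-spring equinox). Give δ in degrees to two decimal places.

δ = -3.80°

sin δ = sin ε · sin L_s = sin 23.44° × sin 189.6° = -0.066339.
δ = arcsin(-0.066339) = -3.80°.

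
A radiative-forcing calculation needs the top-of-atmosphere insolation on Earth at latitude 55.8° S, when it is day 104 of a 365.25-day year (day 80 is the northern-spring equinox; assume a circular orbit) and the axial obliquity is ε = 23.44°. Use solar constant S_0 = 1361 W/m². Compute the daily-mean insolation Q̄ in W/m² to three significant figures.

Solar longitude: L_s = 360° × (104 − 80)/365.25 = 23.655°.
sin δ = sin 23.44° × sin 23.655° = 0.15960, so δ = +9.184°.
cos h₀ = −tan(-55.8°) tan(+9.184°) = 0.2379, h₀ = 1.3306 rad.
Bracket: h₀ sin ϕ sin δ + cos ϕ cos δ sin h₀ = 1.3306×-0.82708×0.15960 + 0.56208×0.98718×0.97129 = -0.175642 + 0.538944 = 0.363302.
Q̄ = (S_0/π) × [bracket] = (1361/π) × 0.363302 = 157.4 W/m².

Q̄ ≈ 157 W/m²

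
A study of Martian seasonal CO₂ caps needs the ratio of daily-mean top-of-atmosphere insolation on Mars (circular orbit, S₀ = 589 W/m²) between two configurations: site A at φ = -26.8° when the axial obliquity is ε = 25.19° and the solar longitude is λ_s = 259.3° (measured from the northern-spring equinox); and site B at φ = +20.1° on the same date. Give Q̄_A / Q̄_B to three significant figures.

— Configuration A (φ=-26.8°):
Solar declination: sin δ = sin ε · sin λ_s = sin 25.19° × sin 259.3° = -0.41822, so δ = -24.722°.
cos H₀ = −tan(-26.8°) tan(-24.722°) = -0.2326, H₀ = 1.8055 rad.
Bracket: H₀ sin φ sin δ + cos φ cos δ sin H₀ = 1.8055×-0.45088×-0.41822 + 0.89259×0.90835×0.97258 = 0.340458 + 0.788552 = 1.129010.
Q̄ = (S₀/π) × [bracket] = (589/π) × 1.129010 = 211.67 W/m².
— Configuration B (φ=+20.1°):
cos H₀ = −tan(+20.1°) tan(-24.722°) = 0.1685, H₀ = 1.4015 rad.
Bracket: H₀ sin φ sin δ + cos φ cos δ sin H₀ = 1.4015×0.34366×-0.41822 + 0.93909×0.90835×0.98570 = -0.201431 + 0.840824 = 0.639393.
Q̄ = (S₀/π) × [bracket] = (589/π) × 0.639393 = 119.88 W/m².
Ratio Q̄_A / Q̄_B = 211.67 / 119.88 = 1.766.

Q̄_A / Q̄_B ≈ 1.77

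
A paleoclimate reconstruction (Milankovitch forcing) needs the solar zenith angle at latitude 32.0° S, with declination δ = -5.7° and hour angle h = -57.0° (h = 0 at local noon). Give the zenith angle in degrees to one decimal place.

cos θ_z = sin φ sin δ + cos φ cos δ cos h = 0.052631 + 0.459596 = 0.512227.
θ_z = arccos(0.512227) = 59.2°.

θ_z = 59.2°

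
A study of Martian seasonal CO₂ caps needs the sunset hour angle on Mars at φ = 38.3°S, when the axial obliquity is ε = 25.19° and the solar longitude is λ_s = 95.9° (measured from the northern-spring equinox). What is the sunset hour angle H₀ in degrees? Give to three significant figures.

Solar declination: sin δ = sin ε · sin λ_s = sin 25.19° × sin 95.9° = 0.42337, so δ = +25.047°.
cos H₀ = −tan φ · tan δ = −tan(-38.3°) × tan(+25.047°) = 0.3691, so H₀ = 1.1928 rad = 68.34°.

H₀ = 68.3°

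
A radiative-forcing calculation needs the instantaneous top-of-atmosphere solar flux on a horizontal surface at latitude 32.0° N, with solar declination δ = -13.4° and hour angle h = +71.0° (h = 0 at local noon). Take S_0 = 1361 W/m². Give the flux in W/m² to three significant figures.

cos θ_z = sin ϕ sin δ + cos ϕ cos δ cos h = -0.122808 + 0.268581 = 0.145773.
Flux = S_0 · cos θ_z = 1361 × 0.145773 = 198.4 W/m².

198 W/m²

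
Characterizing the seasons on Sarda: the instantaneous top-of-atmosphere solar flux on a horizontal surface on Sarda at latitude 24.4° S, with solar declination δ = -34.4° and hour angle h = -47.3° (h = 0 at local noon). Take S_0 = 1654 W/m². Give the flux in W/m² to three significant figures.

1.23e+03 W/m²

cos θ_z = sin ϕ sin δ + cos ϕ cos δ cos h = 0.233390 + 0.509581 = 0.742971.
Flux = S_0 · cos θ_z = 1654 × 0.742971 = 1229 W/m².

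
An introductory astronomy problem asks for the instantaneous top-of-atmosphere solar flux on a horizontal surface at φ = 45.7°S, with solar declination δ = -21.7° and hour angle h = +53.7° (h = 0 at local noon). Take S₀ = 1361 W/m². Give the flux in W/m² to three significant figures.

883 W/m²

cos θ_z = sin φ sin δ + cos φ cos δ cos h = 0.264625 + 0.384169 = 0.648794.
Flux = S₀ · cos θ_z = 1361 × 0.648794 = 883.0 W/m².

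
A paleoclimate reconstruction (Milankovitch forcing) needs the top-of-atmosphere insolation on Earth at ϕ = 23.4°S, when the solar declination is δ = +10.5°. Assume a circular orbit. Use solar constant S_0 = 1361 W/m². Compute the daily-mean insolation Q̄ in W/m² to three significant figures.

cos h₀ = −tan(-23.4°) tan(+10.500°) = 0.0802, h₀ = 1.4905 rad.
Bracket: h₀ sin ϕ sin δ + cos ϕ cos δ sin h₀ = 1.4905×-0.39715×0.18224 + 0.91775×0.98325×0.99678 = -0.107877 + 0.899472 = 0.791595.
Q̄ = (S_0/π) × [bracket] = (1361/π) × 0.791595 = 342.9 W/m².

Q̄ ≈ 343 W/m²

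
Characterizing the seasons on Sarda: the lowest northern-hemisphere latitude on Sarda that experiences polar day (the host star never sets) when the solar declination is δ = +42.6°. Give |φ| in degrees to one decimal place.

Polar day requires cos H₀ = −tan φ tan δ ≤ −1, i.e. tan φ tan δ ≥ 1.
The boundary is |tan φ| · |tan δ| = 1, so |φ| = 90° − |δ| = 90° − 42.6° = 47.4° in the northern hemisphere.

|φ| = 47.4°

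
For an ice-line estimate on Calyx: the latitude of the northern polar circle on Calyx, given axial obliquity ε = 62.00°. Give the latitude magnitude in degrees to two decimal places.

28.00°

The polar circle is the lowest latitude that experiences at least one full rotation of continuous daylight at the northern-summer solstice; it lies at |ϕ| = 90° − ε = 90° − 62.00° = 28.00°.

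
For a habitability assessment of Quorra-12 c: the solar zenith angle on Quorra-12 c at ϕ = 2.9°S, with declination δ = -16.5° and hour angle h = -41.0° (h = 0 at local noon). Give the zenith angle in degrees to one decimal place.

θ_z = 42.5°

cos θ_z = sin ϕ sin δ + cos ϕ cos δ cos h = 0.014369 + 0.722704 = 0.737073.
θ_z = arccos(0.737073) = 42.5°.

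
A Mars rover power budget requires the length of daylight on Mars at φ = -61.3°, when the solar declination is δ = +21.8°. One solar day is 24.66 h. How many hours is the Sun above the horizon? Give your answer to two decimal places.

5.90 h

cos H₀ = −tan φ · tan δ = −tan(-61.3°) × tan(+21.800°) = 0.7306, so H₀ = 0.7517 rad = 43.07°.
Daylight = 2H₀/(2π) × 24.66 h = (0.7517/π) × 24.66 = 5.90 h.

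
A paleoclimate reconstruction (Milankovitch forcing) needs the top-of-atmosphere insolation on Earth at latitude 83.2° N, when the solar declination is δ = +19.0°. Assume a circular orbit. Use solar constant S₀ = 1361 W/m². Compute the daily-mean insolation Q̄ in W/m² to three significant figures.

Q̄ ≈ 440 W/m²

cos H₀ = −tan(+83.2°) tan(+19.000°) = -2.8876 ≤ −1 ⇒ polar day, H₀ = π.
Bracket: H₀ sin φ sin δ + cos φ cos δ sin H₀ = 3.1416×0.99297×0.32557 + 0.11840×0.94552×0.00000 = 1.015620 + 0.000000 = 1.015620.
Q̄ = (S₀/π) × [bracket] = (1361/π) × 1.015620 = 440.0 W/m².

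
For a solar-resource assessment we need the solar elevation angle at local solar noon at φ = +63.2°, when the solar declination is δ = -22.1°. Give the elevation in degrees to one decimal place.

At local noon the hour angle is zero, so the zenith angle equals |φ − δ| = |+63.2° − (-22.100°)| = 85.300°.
Elevation = 90° − 85.300° = 4.7°.

4.7°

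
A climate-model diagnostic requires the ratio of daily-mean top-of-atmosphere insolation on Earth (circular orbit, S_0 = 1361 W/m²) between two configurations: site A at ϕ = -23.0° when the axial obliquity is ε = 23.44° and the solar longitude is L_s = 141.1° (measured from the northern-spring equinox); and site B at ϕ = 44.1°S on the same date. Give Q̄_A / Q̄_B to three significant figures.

— Configuration A (ϕ=-23.0°):
Solar declination: sin δ = sin ε · sin L_s = sin 23.44° × sin 141.1° = 0.24980, so δ = +14.465°.
cos h₀ = −tan(-23.0°) tan(+14.465°) = 0.1095, h₀ = 1.4611 rad.
Bracket: h₀ sin ϕ sin δ + cos ϕ cos δ sin h₀ = 1.4611×-0.39073×0.24980 + 0.92050×0.96830×0.99399 = -0.142610 + 0.885963 = 0.743353.
Q̄ = (S_0/π) × [bracket] = (1361/π) × 0.743353 = 322.04 W/m².
— Configuration B (ϕ=-44.1°):
cos h₀ = −tan(-44.1°) tan(+14.465°) = 0.2500, h₀ = 1.3181 rad.
Bracket: h₀ sin ϕ sin δ + cos ϕ cos δ sin h₀ = 1.3181×-0.69591×0.24980 + 0.71813×0.96830×0.96825 = -0.229136 + 0.673287 = 0.444151.
Q̄ = (S_0/π) × [bracket] = (1361/π) × 0.444151 = 192.41 W/m².
Ratio Q̄_A / Q̄_B = 322.04 / 192.41 = 1.674.

Q̄_A / Q̄_B ≈ 1.67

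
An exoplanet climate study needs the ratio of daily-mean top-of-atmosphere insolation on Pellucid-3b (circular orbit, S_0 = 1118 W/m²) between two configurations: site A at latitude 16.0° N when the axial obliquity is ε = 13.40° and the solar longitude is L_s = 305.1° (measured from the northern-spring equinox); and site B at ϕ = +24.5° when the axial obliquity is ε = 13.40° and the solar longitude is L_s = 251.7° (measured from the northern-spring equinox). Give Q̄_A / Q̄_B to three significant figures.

— Configuration A (ϕ=+16.0°):
Solar declination: sin δ = sin ε · sin L_s = sin 13.40° × sin 305.1° = -0.18960, so δ = -10.930°.
cos h₀ = −tan(+16.0°) tan(-10.930°) = 0.0554, h₀ = 1.5154 rad.
Bracket: h₀ sin ϕ sin δ + cos ϕ cos δ sin h₀ = 1.5154×0.27564×-0.18960 + 0.96126×0.98186×0.99847 = -0.079197 + 0.942379 = 0.863182.
Q̄ = (S_0/π) × [bracket] = (1118/π) × 0.863182 = 307.18 W/m².
— Configuration B (ϕ=+24.5°):
Solar declination: sin δ = sin ε · sin L_s = sin 13.40° × sin 251.7° = -0.22003, so δ = -12.711°.
cos h₀ = −tan(+24.5°) tan(-12.711°) = 0.1028, h₀ = 1.4678 rad.
Bracket: h₀ sin ϕ sin δ + cos ϕ cos δ sin h₀ = 1.4678×0.41469×-0.22003 + 0.90996×0.97549×0.99470 = -0.133928 + 0.882952 = 0.749024.
Q̄ = (S_0/π) × [bracket] = (1118/π) × 0.749024 = 266.56 W/m².
Ratio Q̄_A / Q̄_B = 307.18 / 266.56 = 1.152.

Q̄_A / Q̄_B ≈ 1.15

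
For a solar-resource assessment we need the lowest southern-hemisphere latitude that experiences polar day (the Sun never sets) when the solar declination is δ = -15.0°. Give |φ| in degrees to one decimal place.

|φ| = 75.0°

Polar day requires cos H₀ = −tan φ tan δ ≤ −1, i.e. tan φ tan δ ≥ 1.
The boundary is |tan φ| · |tan δ| = 1, so |φ| = 90° − |δ| = 90° − 15.0° = 75.0° in the southern hemisphere.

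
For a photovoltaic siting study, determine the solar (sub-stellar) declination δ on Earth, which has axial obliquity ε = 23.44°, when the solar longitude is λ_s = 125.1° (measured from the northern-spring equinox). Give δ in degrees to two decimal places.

δ = +18.99°

sin δ = sin ε · sin λ_s = sin 23.44° × sin 125.1° = 0.325451.
δ = arcsin(0.325451) = +18.99°.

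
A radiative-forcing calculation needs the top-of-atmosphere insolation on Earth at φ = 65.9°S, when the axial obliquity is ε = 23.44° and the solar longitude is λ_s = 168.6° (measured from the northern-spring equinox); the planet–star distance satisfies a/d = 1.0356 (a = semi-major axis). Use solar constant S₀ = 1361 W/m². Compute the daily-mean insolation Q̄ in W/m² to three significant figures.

Solar declination: sin δ = sin ε · sin λ_s = sin 23.44° × sin 168.6° = 0.07863, so δ = +4.510°.
cos H₀ = −tan(-65.9°) tan(+4.510°) = 0.1763, H₀ = 1.3936 rad.
Bracket: H₀ sin φ sin δ + cos φ cos δ sin H₀ = 1.3936×-0.91283×0.07863 + 0.40833×0.99690×0.98433 = -0.100027 + 0.400685 = 0.300658.
Inverse-square distance factor (a/d)² = 1.0356² = 1.072467.
Q̄ = (S₀/π) × 1.072467 × [bracket] = (1361/π) × 1.072467 × 0.300658 = 139.7 W/m².

Q̄ ≈ 140 W/m²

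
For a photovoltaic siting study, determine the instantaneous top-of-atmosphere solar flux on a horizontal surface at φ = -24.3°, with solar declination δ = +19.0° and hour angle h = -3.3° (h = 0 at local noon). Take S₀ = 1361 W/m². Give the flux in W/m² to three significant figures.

989 W/m²

cos θ_z = sin φ sin δ + cos φ cos δ cos h = -0.133976 + 0.860320 = 0.726344.
Flux = S₀ · cos θ_z = 1361 × 0.726344 = 988.6 W/m².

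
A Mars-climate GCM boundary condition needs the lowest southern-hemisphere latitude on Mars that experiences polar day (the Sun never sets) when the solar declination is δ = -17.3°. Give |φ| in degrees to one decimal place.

Polar day requires cos H₀ = −tan φ tan δ ≤ −1, i.e. tan φ tan δ ≥ 1.
The boundary is |tan φ| · |tan δ| = 1, so |φ| = 90° − |δ| = 90° − 17.3° = 72.7° in the southern hemisphere.

|φ| = 72.7°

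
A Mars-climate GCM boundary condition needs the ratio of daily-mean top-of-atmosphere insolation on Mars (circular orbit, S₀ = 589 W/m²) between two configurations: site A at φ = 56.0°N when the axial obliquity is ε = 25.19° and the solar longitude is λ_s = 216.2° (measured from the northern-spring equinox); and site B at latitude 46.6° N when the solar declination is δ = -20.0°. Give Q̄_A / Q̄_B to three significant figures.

Q̄_A / Q̄_B ≈ 0.838

— Configuration A (φ=+56.0°):
Solar declination: sin δ = sin ε · sin λ_s = sin 25.19° × sin 216.2° = -0.25137, so δ = -14.559°.
cos H₀ = −tan(+56.0°) tan(-14.559°) = 0.3850, H₀ = 1.1755 rad.
Bracket: H₀ sin φ sin δ + cos φ cos δ sin H₀ = 1.1755×0.82904×-0.25137 + 0.55919×0.96789×0.92290 = -0.244969 + 0.499505 = 0.254536.
Q̄ = (S₀/π) × [bracket] = (589/π) × 0.254536 = 47.722 W/m².
— Configuration B (φ=+46.6°):
cos H₀ = −tan(+46.6°) tan(-20.000°) = 0.3849, H₀ = 1.1757 rad.
Bracket: H₀ sin φ sin δ + cos φ cos δ sin H₀ = 1.1757×0.72657×-0.34202 + 0.68709×0.93969×0.92296 = -0.292163 + 0.595911 = 0.303748.
Q̄ = (S₀/π) × [bracket] = (589/π) × 0.303748 = 56.948 W/m².
Ratio Q̄_A / Q̄_B = 47.722 / 56.948 = 0.8380.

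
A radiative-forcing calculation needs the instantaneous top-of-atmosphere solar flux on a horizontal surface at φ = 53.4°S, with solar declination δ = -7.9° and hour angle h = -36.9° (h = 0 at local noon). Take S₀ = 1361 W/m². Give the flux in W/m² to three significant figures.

cos θ_z = sin φ sin δ + cos φ cos δ cos h = 0.110343 + 0.472267 = 0.582610.
Flux = S₀ · cos θ_z = 1361 × 0.582610 = 792.9 W/m².

793 W/m²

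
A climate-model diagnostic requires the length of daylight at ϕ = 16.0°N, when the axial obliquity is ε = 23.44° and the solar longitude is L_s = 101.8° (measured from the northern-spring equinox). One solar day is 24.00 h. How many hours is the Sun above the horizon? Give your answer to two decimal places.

Solar declination: sin δ = sin ε · sin L_s = sin 23.44° × sin 101.8° = 0.38938, so δ = +22.916°.
cos h₀ = −tan ϕ · tan δ = −tan(+16.0°) × tan(+22.916°) = -0.1212, so h₀ = 1.6923 rad = 96.96°.
Daylight = 2h₀/(2π) × 24.00 h = (1.6923/π) × 24.00 = 12.93 h.

12.93 h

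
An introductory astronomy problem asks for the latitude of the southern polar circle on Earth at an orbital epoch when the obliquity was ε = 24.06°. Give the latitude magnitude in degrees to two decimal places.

The polar circle is the lowest latitude that experiences at least one full rotation of continuous darkness at the northern-summer solstice; it lies at |ϕ| = 90° − ε = 90° − 24.06° = 65.94°.

65.94°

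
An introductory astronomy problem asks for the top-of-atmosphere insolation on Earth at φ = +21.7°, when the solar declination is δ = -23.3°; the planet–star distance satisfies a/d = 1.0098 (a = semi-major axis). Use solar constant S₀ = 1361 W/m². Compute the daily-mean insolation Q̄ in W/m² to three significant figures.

cos H₀ = −tan(+21.7°) tan(-23.300°) = 0.1714, H₀ = 1.3986 rad.
Bracket: H₀ sin φ sin δ + cos φ cos δ sin H₀ = 1.3986×0.36975×-0.39555 + 0.92913×0.91845×0.98520 = -0.204552 + 0.840730 = 0.636178.
Inverse-square distance factor (a/d)² = 1.0098² = 1.019696.
Q̄ = (S₀/π) × 1.019696 × [bracket] = (1361/π) × 1.019696 × 0.636178 = 281.0 W/m².

Q̄ ≈ 281 W/m²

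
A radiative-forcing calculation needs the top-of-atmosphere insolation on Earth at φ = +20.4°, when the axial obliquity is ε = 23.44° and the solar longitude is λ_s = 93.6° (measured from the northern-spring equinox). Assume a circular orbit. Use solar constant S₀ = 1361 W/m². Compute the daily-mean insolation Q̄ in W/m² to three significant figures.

Solar declination: sin δ = sin ε · sin λ_s = sin 23.44° × sin 93.6° = 0.39700, so δ = +23.391°.
cos H₀ = −tan(+20.4°) tan(+23.391°) = -0.1609, H₀ = 1.7324 rad.
Bracket: H₀ sin φ sin δ + cos φ cos δ sin H₀ = 1.7324×0.34857×0.39700 + 0.93728×0.91782×0.98698 = 0.239733 + 0.849054 = 1.088787.
Q̄ = (S₀/π) × [bracket] = (1361/π) × 1.088787 = 471.7 W/m².

Q̄ ≈ 472 W/m²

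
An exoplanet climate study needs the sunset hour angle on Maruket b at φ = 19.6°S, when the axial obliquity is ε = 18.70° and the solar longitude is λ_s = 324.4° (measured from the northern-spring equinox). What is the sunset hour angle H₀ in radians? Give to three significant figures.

Solar declination: sin δ = sin ε · sin λ_s = sin 18.70° × sin 324.4° = -0.18664, so δ = -10.757°.
cos H₀ = −tan φ · tan δ = −tan(-19.6°) × tan(-10.757°) = -0.0676, so H₀ = 1.6385 rad = 93.88°.

H₀ = 1.64 rad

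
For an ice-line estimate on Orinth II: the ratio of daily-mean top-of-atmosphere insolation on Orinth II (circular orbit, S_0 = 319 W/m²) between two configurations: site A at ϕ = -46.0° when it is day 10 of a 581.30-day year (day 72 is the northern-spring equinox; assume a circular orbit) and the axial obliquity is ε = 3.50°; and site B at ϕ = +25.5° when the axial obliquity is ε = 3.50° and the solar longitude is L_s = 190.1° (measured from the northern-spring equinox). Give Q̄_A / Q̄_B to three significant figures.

Q̄_A / Q̄_B ≈ 0.824

— Configuration A (ϕ=-46.0°):
Solar longitude: L_s = 360° × (10 − 72)/581.30 = -38.397°, i.e. -38.397° + 360° = 321.603°.
sin δ = sin 3.50° × sin 321.603° = -0.03792, so δ = -2.173°.
cos h₀ = −tan(-46.0°) tan(-2.173°) = -0.0393, h₀ = 1.6101 rad.
Bracket: h₀ sin ϕ sin δ + cos ϕ cos δ sin h₀ = 1.6101×-0.71934×-0.03792 + 0.69466×0.99928×0.99923 = 0.043919 + 0.693625 = 0.737544.
Q̄ = (S_0/π) × [bracket] = (319/π) × 0.737544 = 74.891 W/m².
— Configuration B (ϕ=+25.5°):
Solar declination: sin δ = sin ε · sin L_s = sin 3.50° × sin 190.1° = -0.01071, so δ = -0.613°.
cos h₀ = −tan(+25.5°) tan(-0.613°) = 0.0051, h₀ = 1.5657 rad.
Bracket: h₀ sin ϕ sin δ + cos ϕ cos δ sin h₀ = 1.5657×0.43051×-0.01071 + 0.90259×0.99994×0.99999 = -0.007219 + 0.902527 = 0.895308.
Q̄ = (S_0/π) × [bracket] = (319/π) × 0.895308 = 90.910 W/m².
Ratio Q̄_A / Q̄_B = 74.891 / 90.910 = 0.8238.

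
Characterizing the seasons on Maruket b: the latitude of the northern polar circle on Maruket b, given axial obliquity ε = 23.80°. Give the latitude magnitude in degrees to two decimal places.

66.20°

The polar circle is the lowest latitude that experiences at least one full rotation of continuous daylight at the northern-summer solstice; it lies at |φ| = 90° − ε = 90° − 23.80° = 66.20°.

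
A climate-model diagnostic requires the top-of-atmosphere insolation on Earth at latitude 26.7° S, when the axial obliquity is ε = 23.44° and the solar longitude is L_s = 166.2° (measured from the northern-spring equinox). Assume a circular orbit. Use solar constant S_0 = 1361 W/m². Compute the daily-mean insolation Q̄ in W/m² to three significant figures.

Solar declination: sin δ = sin ε · sin L_s = sin 23.44° × sin 166.2° = 0.09489, so δ = +5.445°.
cos h₀ = −tan(-26.7°) tan(+5.445°) = 0.0479, h₀ = 1.5228 rad.
Bracket: h₀ sin ϕ sin δ + cos ϕ cos δ sin h₀ = 1.5228×-0.44932×0.09489 + 0.89337×0.99549×0.99885 = -0.064926 + 0.888318 = 0.823392.
Q̄ = (S_0/π) × [bracket] = (1361/π) × 0.823392 = 356.7 W/m².

Q̄ ≈ 357 W/m²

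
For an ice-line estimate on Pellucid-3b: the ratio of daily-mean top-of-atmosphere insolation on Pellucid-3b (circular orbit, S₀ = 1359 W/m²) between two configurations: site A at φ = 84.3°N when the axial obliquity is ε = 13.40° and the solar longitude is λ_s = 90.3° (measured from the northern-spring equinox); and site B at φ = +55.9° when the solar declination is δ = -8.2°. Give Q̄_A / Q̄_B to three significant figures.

— Configuration A (φ=+84.3°):
Solar declination: sin δ = sin ε · sin λ_s = sin 13.40° × sin 90.3° = 0.23174, so δ = +13.400°.
cos H₀ = −tan(+84.3°) tan(+13.400°) = -2.3868 ≤ −1 ⇒ polar day, H₀ = π.
Bracket: H₀ sin φ sin δ + cos φ cos δ sin H₀ = 3.1416×0.99506×0.23174 + 0.09932×0.97278×0.00000 = 0.724438 + 0.000000 = 0.724438.
Q̄ = (S₀/π) × [bracket] = (1359/π) × 0.724438 = 313.38 W/m².
— Configuration B (φ=+55.9°):
cos H₀ = −tan(+55.9°) tan(-8.200°) = 0.2128, H₀ = 1.3563 rad.
Bracket: H₀ sin φ sin δ + cos φ cos δ sin H₀ = 1.3563×0.82806×-0.14263 + 0.56064×0.98978×0.97709 = -0.160187 + 0.542197 = 0.382010.
Q̄ = (S₀/π) × [bracket] = (1359/π) × 0.382010 = 165.25 W/m².
Ratio Q̄_A / Q̄_B = 313.38 / 165.25 = 1.896.

Q̄_A / Q̄_B ≈ 1.90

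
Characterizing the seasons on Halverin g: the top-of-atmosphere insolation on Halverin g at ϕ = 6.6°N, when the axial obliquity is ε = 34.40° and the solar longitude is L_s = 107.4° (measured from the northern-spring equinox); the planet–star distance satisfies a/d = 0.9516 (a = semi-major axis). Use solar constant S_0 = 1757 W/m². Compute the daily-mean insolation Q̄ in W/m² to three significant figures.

Q̄ ≈ 474 W/m²

Solar declination: sin δ = sin ε · sin L_s = sin 34.40° × sin 107.4° = 0.53911, so δ = +32.623°.
cos h₀ = −tan(+6.6°) tan(+32.623°) = -0.0741, h₀ = 1.6449 rad.
Bracket: h₀ sin ϕ sin δ + cos ϕ cos δ sin h₀ = 1.6449×0.11494×0.53911 + 0.99337×0.84223×0.99725 = 0.101927 + 0.834345 = 0.936272.
Inverse-square distance factor (a/d)² = 0.9516² = 0.905543.
Q̄ = (S_0/π) × 0.905543 × [bracket] = (1757/π) × 0.905543 × 0.936272 = 474.2 W/m².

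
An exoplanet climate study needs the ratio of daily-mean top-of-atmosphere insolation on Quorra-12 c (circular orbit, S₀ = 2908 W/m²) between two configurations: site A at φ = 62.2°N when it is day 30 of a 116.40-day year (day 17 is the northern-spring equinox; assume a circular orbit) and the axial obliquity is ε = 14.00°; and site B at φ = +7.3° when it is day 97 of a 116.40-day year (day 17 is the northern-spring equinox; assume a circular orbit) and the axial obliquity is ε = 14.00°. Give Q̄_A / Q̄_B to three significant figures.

Q̄_A / Q̄_B ≈ 0.757

— Configuration A (φ=+62.2°):
Solar longitude: λ_s = 360° × (30 − 17)/116.40 = 40.206°.
sin δ = sin 14.00° × sin 40.206° = 0.15617, so δ = +8.985°.
cos H₀ = −tan(+62.2°) tan(+8.985°) = -0.2999, H₀ = 1.8754 rad.
Bracket: H₀ sin φ sin δ + cos φ cos δ sin H₀ = 1.8754×0.88458×0.15617 + 0.46639×0.98773×0.95398 = 0.259077 + 0.439467 = 0.698544.
Q̄ = (S₀/π) × [bracket] = (2908/π) × 0.698544 = 646.60 W/m².
— Configuration B (φ=+7.3°):
Solar longitude: λ_s = 360° × (97 − 17)/116.40 = 247.423°.
sin δ = sin 14.00° × sin 247.423° = -0.22338, so δ = -12.908°.
cos H₀ = −tan(+7.3°) tan(-12.908°) = 0.0294, H₀ = 1.5414 rad.
Bracket: H₀ sin φ sin δ + cos φ cos δ sin H₀ = 1.5414×0.12706×-0.22338 + 0.99189×0.97473×0.99957 = -0.043749 + 0.966409 = 0.922660.
Q̄ = (S₀/π) × [bracket] = (2908/π) × 0.922660 = 854.06 W/m².
Ratio Q̄_A / Q̄_B = 646.60 / 854.06 = 0.7571.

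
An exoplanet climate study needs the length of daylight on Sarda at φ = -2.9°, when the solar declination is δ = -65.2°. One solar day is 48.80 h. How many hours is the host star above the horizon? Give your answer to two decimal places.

26.11 h

cos H₀ = −tan φ · tan δ = −tan(-2.9°) × tan(-65.200°) = -0.1096, so H₀ = 1.6807 rad = 96.29°.
Daylight = 2H₀/(2π) × 48.80 h = (1.6807/π) × 48.80 = 26.11 h.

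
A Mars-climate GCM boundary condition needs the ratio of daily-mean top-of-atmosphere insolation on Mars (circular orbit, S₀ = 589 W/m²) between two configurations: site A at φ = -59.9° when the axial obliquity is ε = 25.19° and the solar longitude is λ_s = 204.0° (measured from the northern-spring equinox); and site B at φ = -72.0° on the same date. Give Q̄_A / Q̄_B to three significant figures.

Q̄_A / Q̄_B ≈ 1.24

— Configuration A (φ=-59.9°):
Solar declination: sin δ = sin ε · sin λ_s = sin 25.19° × sin 204.0° = -0.17312, so δ = -9.969°.
cos H₀ = −tan(-59.9°) tan(-9.969°) = -0.3032, H₀ = 1.8789 rad.
Bracket: H₀ sin φ sin δ + cos φ cos δ sin H₀ = 1.8789×-0.86515×-0.17312 + 0.50151×0.98490×0.95292 = 0.281412 + 0.470683 = 0.752095.
Q̄ = (S₀/π) × [bracket] = (589/π) × 0.752095 = 141.01 W/m².
— Configuration B (φ=-72.0°):
cos H₀ = −tan(-72.0°) tan(-9.969°) = -0.5410, H₀ = 2.1424 rad.
Bracket: H₀ sin φ sin δ + cos φ cos δ sin H₀ = 2.1424×-0.95106×-0.17312 + 0.30902×0.98490×0.84105 = 0.352741 + 0.255977 = 0.608718.
Q̄ = (S₀/π) × [bracket] = (589/π) × 0.608718 = 114.13 W/m².
Ratio Q̄_A / Q̄_B = 141.01 / 114.13 = 1.236.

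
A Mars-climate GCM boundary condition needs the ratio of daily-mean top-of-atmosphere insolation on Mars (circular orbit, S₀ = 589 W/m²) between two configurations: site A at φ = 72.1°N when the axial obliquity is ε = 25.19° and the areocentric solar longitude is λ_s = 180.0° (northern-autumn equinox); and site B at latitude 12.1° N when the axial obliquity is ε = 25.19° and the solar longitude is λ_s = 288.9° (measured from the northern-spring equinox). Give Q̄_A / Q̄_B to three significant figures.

Q̄_A / Q̄_B ≈ 0.401

— Configuration A (φ=+72.1°):
sin δ = sin 25.19° × sin 180.0° = 0.00000, so δ = +0.000°.
cos H₀ = −tan(+72.1°) tan(+0.000°) = -0.0000, H₀ = 1.5708 rad.
Bracket: H₀ sin φ sin δ + cos φ cos δ sin H₀ = 1.5708×0.95159×0.00000 + 0.30736×1.00000×1.00000 = 0.000000 + 0.307360 = 0.307360.
Q̄ = (S₀/π) × [bracket] = (589/π) × 0.307360 = 57.625 W/m².
— Configuration B (φ=+12.1°):
Solar declination: sin δ = sin ε · sin λ_s = sin 25.19° × sin 288.9° = -0.40267, so δ = -23.745°.
cos H₀ = −tan(+12.1°) tan(-23.745°) = 0.0943, H₀ = 1.4763 rad.
Bracket: H₀ sin φ sin δ + cos φ cos δ sin H₀ = 1.4763×0.20962×-0.40267 + 0.97778×0.91534×0.99554 = -0.124611 + 0.891009 = 0.766398.
Q̄ = (S₀/π) × [bracket] = (589/π) × 0.766398 = 143.69 W/m².
Ratio Q̄_A / Q̄_B = 57.625 / 143.69 = 0.4010.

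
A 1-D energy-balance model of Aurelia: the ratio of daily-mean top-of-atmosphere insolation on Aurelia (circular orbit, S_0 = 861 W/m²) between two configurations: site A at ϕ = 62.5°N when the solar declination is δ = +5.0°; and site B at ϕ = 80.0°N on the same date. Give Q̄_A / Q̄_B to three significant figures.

— Configuration A (ϕ=+62.5°):
cos h₀ = −tan(+62.5°) tan(+5.000°) = -0.1681, h₀ = 1.7397 rad.
Bracket: h₀ sin ϕ sin δ + cos ϕ cos δ sin h₀ = 1.7397×0.88701×0.08716 + 0.46175×0.99619×0.98578 = 0.134499 + 0.453450 = 0.587949.
Q̄ = (S_0/π) × [bracket] = (861/π) × 0.587949 = 161.14 W/m².
— Configuration B (ϕ=+80.0°):
cos h₀ = −tan(+80.0°) tan(+5.000°) = -0.4962, h₀ = 2.0900 rad.
Bracket: h₀ sin ϕ sin δ + cos ϕ cos δ sin h₀ = 2.0900×0.98481×0.08716 + 0.17365×0.99619×0.86822 = 0.179397 + 0.150192 = 0.329589.
Q̄ = (S_0/π) × [bracket] = (861/π) × 0.329589 = 90.329 W/m².
Ratio Q̄_A / Q̄_B = 161.14 / 90.329 = 1.784.

Q̄_A / Q̄_B ≈ 1.78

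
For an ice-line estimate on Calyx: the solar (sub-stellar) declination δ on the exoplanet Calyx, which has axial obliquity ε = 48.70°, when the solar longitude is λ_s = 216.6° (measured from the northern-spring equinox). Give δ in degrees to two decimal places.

sin δ = sin ε · sin λ_s = sin 48.70° × sin 216.6° = -0.447922.
δ = arcsin(-0.447922) = -26.61°.

δ = -26.61°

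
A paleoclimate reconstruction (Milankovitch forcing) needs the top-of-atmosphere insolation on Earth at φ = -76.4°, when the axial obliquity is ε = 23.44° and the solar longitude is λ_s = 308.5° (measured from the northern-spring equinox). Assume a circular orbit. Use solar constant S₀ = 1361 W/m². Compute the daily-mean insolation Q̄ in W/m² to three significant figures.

Solar declination: sin δ = sin ε · sin λ_s = sin 23.44° × sin 308.5° = -0.31131, so δ = -18.138°.
cos H₀ = −tan(-76.4°) tan(-18.138°) = -1.3541 ≤ −1 ⇒ polar day, H₀ = π.
Bracket: H₀ sin φ sin δ + cos φ cos δ sin H₀ = 3.1416×-0.97196×-0.31131 + 0.23514×0.95031×0.00000 = 0.950588 + 0.000000 = 0.950588.
Q̄ = (S₀/π) × [bracket] = (1361/π) × 0.950588 = 411.8 W/m².

Q̄ ≈ 412 W/m²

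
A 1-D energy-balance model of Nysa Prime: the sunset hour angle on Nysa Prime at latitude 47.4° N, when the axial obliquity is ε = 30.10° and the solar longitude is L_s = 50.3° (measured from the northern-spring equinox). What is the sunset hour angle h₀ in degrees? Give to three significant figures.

h₀ = 117°

Solar declination: sin δ = sin ε · sin L_s = sin 30.10° × sin 50.3° = 0.38586, so δ = +22.697°.
cos h₀ = −tan ϕ · tan δ = −tan(+47.4°) × tan(+22.697°) = -0.4548, so h₀ = 2.0430 rad = 117.06°.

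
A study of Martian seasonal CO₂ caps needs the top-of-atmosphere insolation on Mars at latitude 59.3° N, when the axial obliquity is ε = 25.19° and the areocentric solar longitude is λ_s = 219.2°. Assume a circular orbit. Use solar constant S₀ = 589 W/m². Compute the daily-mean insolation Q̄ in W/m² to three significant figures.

Q̄ ≈ 34.5 W/m²

sin δ = sin 25.19° × sin 219.2° = -0.26901, so δ = -15.605°.
cos H₀ = −tan(+59.3°) tan(-15.605°) = 0.4704, H₀ = 1.0811 rad.
Bracket: H₀ sin φ sin δ + cos φ cos δ sin H₀ = 1.0811×0.85985×-0.26901 + 0.51054×0.96314×0.88246 = -0.250067 + 0.433925 = 0.183858.
Q̄ = (S₀/π) × [bracket] = (589/π) × 0.183858 = 34.47 W/m².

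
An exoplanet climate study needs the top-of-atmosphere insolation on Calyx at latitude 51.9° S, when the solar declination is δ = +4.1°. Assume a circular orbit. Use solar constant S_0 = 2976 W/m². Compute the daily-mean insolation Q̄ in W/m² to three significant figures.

cos h₀ = −tan(-51.9°) tan(+4.100°) = 0.0914, h₀ = 1.4793 rad.
Bracket: h₀ sin ϕ sin δ + cos ϕ cos δ sin h₀ = 1.4793×-0.78694×0.07150 + 0.61704×0.99744×0.99581 = -0.083235 + 0.612882 = 0.529647.
Q̄ = (S_0/π) × [bracket] = (2976/π) × 0.529647 = 501.7 W/m².

Q̄ ≈ 502 W/m²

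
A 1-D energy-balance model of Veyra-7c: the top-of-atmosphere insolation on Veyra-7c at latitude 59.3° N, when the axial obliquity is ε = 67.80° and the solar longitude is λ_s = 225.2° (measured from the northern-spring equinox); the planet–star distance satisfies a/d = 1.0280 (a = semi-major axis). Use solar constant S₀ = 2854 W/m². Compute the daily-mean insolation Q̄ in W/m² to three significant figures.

Q̄ ≈ 0.00 W/m²

Solar declination: sin δ = sin ε · sin λ_s = sin 67.80° × sin 225.2° = -0.65697, so δ = -41.069°.
cos H₀ = −tan(+59.3°) tan(-41.069°) = 1.4676 ≥ 1 ⇒ polar night, H₀ = 0 and Q̄ = 0.
Inverse-square distance factor (a/d)² = 1.0280² = 1.056784.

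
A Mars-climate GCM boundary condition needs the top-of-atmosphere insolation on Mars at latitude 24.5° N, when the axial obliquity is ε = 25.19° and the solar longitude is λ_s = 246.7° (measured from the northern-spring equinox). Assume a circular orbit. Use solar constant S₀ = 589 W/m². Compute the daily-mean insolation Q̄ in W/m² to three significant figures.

Solar declination: sin δ = sin ε · sin λ_s = sin 25.19° × sin 246.7° = -0.39091, so δ = -23.011°.
cos H₀ = −tan(+24.5°) tan(-23.011°) = 0.1935, H₀ = 1.3760 rad.
Bracket: H₀ sin φ sin δ + cos φ cos δ sin H₀ = 1.3760×0.41469×-0.39091 + 0.90996×0.92043×0.98109 = -0.223058 + 0.821716 = 0.598658.
Q̄ = (S₀/π) × [bracket] = (589/π) × 0.598658 = 112.2 W/m².

Q̄ ≈ 112 W/m²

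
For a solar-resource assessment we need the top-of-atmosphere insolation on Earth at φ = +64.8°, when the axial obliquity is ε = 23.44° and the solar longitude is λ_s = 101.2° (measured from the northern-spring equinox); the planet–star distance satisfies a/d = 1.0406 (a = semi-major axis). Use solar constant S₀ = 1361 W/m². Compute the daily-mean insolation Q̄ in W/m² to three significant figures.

Solar declination: sin δ = sin ε · sin λ_s = sin 23.44° × sin 101.2° = 0.39021, so δ = +22.968°.
cos H₀ = −tan(+64.8°) tan(+22.968°) = -0.9006, H₀ = 2.6920 rad.
Bracket: H₀ sin φ sin δ + cos φ cos δ sin H₀ = 2.6920×0.90483×0.39021 + 0.42578×0.92072×0.43456 = 0.950474 + 0.170358 = 1.120832.
Inverse-square distance factor (a/d)² = 1.0406² = 1.082848.
Q̄ = (S₀/π) × 1.082848 × [bracket] = (1361/π) × 1.082848 × 1.120832 = 525.8 W/m².

Q̄ ≈ 526 W/m²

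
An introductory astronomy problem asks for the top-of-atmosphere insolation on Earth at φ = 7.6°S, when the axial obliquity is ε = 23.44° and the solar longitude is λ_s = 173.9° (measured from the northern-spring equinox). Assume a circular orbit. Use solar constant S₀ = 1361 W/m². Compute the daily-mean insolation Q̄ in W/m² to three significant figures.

Solar declination: sin δ = sin ε · sin λ_s = sin 23.44° × sin 173.9° = 0.04227, so δ = +2.423°.
cos H₀ = −tan(-7.6°) tan(+2.423°) = 0.0056, H₀ = 1.5652 rad.
Bracket: H₀ sin φ sin δ + cos φ cos δ sin H₀ = 1.5652×-0.13226×0.04227 + 0.99122×0.99911×0.99998 = -0.008750 + 0.990318 = 0.981568.
Q̄ = (S₀/π) × [bracket] = (1361/π) × 0.981568 = 425.2 W/m².

Q̄ ≈ 425 W/m²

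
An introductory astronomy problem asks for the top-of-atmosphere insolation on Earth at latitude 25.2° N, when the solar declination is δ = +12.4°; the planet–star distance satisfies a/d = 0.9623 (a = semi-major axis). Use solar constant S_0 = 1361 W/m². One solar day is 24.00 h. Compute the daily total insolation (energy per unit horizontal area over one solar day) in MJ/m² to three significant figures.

35.8 MJ/m²

cos h₀ = −tan(+25.2°) tan(+12.400°) = -0.1035, h₀ = 1.6744 rad.
Bracket: h₀ sin ϕ sin δ + cos ϕ cos δ sin h₀ = 1.6744×0.42578×0.21474 + 0.90483×0.97667×0.99463 = 0.153094 + 0.878975 = 1.032069.
Inverse-square distance factor (a/d)² = 0.9623² = 0.926021.
Q̄ = (S_0/π) × 0.926021 × [bracket] = (1361/π) × 0.926021 × 1.032069 = 414.04 W/m².
Daily total = Q̄ × 24.00 h × 3600 s/h = 414.04 × 24.00 × 3600 / 10⁶ = 35.77 MJ/m².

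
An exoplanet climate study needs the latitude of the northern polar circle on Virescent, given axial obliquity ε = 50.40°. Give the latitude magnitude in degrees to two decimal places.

The polar circle is the lowest latitude that experiences at least one full rotation of continuous daylight at the northern-summer solstice; it lies at |ϕ| = 90° − ε = 90° − 50.40° = 39.60°.

39.60°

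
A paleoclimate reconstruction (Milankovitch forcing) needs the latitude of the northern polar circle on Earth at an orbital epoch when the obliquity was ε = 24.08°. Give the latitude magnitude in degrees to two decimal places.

65.92°

The polar circle is the lowest latitude that experiences at least one full rotation of continuous daylight at the northern-summer solstice; it lies at |φ| = 90° − ε = 90° − 24.08° = 65.92°.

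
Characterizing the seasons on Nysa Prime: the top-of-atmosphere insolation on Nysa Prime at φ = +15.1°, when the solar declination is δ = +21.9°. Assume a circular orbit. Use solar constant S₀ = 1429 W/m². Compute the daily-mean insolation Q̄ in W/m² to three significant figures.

Q̄ ≈ 479 W/m²

cos H₀ = −tan(+15.1°) tan(+21.900°) = -0.1085, H₀ = 1.6795 rad.
Bracket: H₀ sin φ sin δ + cos φ cos δ sin H₀ = 1.6795×0.26050×0.37299 + 0.96547×0.92784×0.99410 = 0.163187 + 0.890516 = 1.053703.
Q̄ = (S₀/π) × [bracket] = (1429/π) × 1.053703 = 479.3 W/m².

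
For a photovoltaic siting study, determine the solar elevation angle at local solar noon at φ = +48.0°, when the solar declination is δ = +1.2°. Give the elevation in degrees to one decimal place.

43.2°

At local noon the hour angle is zero, so the zenith angle equals |φ − δ| = |+48.0° − (+1.200°)| = 46.800°.
Elevation = 90° − 46.800° = 43.2°.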